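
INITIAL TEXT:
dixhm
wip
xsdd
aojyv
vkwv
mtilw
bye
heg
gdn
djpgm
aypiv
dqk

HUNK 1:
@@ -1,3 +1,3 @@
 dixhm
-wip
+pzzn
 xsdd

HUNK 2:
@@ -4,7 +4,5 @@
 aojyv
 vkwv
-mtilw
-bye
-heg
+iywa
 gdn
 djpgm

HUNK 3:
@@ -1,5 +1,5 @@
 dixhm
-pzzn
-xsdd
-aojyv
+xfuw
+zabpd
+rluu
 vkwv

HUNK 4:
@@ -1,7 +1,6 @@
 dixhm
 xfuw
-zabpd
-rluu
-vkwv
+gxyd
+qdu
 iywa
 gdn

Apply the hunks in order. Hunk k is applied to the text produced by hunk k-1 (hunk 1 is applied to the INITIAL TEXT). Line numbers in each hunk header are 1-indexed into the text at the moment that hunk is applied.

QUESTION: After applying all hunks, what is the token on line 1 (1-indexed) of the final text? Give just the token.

Answer: dixhm

Derivation:
Hunk 1: at line 1 remove [wip] add [pzzn] -> 12 lines: dixhm pzzn xsdd aojyv vkwv mtilw bye heg gdn djpgm aypiv dqk
Hunk 2: at line 4 remove [mtilw,bye,heg] add [iywa] -> 10 lines: dixhm pzzn xsdd aojyv vkwv iywa gdn djpgm aypiv dqk
Hunk 3: at line 1 remove [pzzn,xsdd,aojyv] add [xfuw,zabpd,rluu] -> 10 lines: dixhm xfuw zabpd rluu vkwv iywa gdn djpgm aypiv dqk
Hunk 4: at line 1 remove [zabpd,rluu,vkwv] add [gxyd,qdu] -> 9 lines: dixhm xfuw gxyd qdu iywa gdn djpgm aypiv dqk
Final line 1: dixhm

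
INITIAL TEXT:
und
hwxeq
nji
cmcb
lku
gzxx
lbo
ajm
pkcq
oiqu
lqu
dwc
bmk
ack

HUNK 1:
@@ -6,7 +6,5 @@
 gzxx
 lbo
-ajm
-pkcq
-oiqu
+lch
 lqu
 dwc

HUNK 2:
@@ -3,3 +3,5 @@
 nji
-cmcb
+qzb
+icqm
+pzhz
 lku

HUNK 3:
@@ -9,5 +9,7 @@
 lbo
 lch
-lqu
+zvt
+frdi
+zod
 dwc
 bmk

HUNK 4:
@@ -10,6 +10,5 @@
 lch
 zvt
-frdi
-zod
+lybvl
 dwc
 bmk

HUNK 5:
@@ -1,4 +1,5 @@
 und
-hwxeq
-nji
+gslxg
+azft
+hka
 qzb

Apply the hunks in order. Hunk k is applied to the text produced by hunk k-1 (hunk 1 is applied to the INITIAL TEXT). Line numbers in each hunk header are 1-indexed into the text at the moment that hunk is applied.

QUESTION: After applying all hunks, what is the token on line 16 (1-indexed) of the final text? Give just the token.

Answer: ack

Derivation:
Hunk 1: at line 6 remove [ajm,pkcq,oiqu] add [lch] -> 12 lines: und hwxeq nji cmcb lku gzxx lbo lch lqu dwc bmk ack
Hunk 2: at line 3 remove [cmcb] add [qzb,icqm,pzhz] -> 14 lines: und hwxeq nji qzb icqm pzhz lku gzxx lbo lch lqu dwc bmk ack
Hunk 3: at line 9 remove [lqu] add [zvt,frdi,zod] -> 16 lines: und hwxeq nji qzb icqm pzhz lku gzxx lbo lch zvt frdi zod dwc bmk ack
Hunk 4: at line 10 remove [frdi,zod] add [lybvl] -> 15 lines: und hwxeq nji qzb icqm pzhz lku gzxx lbo lch zvt lybvl dwc bmk ack
Hunk 5: at line 1 remove [hwxeq,nji] add [gslxg,azft,hka] -> 16 lines: und gslxg azft hka qzb icqm pzhz lku gzxx lbo lch zvt lybvl dwc bmk ack
Final line 16: ack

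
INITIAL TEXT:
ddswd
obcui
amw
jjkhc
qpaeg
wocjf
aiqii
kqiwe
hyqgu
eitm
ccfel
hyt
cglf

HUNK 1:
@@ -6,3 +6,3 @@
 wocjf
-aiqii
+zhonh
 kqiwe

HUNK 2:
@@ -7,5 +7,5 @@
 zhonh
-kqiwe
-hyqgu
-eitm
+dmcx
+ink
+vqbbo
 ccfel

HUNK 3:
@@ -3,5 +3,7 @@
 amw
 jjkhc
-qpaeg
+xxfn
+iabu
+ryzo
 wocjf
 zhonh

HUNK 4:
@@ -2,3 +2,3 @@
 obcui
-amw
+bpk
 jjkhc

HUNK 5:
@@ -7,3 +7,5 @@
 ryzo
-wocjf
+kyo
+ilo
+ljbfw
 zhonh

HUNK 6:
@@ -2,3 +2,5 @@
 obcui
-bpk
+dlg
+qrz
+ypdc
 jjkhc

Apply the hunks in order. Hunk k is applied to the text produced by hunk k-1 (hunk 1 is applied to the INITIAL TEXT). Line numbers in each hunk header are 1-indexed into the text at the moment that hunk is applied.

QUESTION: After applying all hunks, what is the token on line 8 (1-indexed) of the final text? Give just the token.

Hunk 1: at line 6 remove [aiqii] add [zhonh] -> 13 lines: ddswd obcui amw jjkhc qpaeg wocjf zhonh kqiwe hyqgu eitm ccfel hyt cglf
Hunk 2: at line 7 remove [kqiwe,hyqgu,eitm] add [dmcx,ink,vqbbo] -> 13 lines: ddswd obcui amw jjkhc qpaeg wocjf zhonh dmcx ink vqbbo ccfel hyt cglf
Hunk 3: at line 3 remove [qpaeg] add [xxfn,iabu,ryzo] -> 15 lines: ddswd obcui amw jjkhc xxfn iabu ryzo wocjf zhonh dmcx ink vqbbo ccfel hyt cglf
Hunk 4: at line 2 remove [amw] add [bpk] -> 15 lines: ddswd obcui bpk jjkhc xxfn iabu ryzo wocjf zhonh dmcx ink vqbbo ccfel hyt cglf
Hunk 5: at line 7 remove [wocjf] add [kyo,ilo,ljbfw] -> 17 lines: ddswd obcui bpk jjkhc xxfn iabu ryzo kyo ilo ljbfw zhonh dmcx ink vqbbo ccfel hyt cglf
Hunk 6: at line 2 remove [bpk] add [dlg,qrz,ypdc] -> 19 lines: ddswd obcui dlg qrz ypdc jjkhc xxfn iabu ryzo kyo ilo ljbfw zhonh dmcx ink vqbbo ccfel hyt cglf
Final line 8: iabu

Answer: iabu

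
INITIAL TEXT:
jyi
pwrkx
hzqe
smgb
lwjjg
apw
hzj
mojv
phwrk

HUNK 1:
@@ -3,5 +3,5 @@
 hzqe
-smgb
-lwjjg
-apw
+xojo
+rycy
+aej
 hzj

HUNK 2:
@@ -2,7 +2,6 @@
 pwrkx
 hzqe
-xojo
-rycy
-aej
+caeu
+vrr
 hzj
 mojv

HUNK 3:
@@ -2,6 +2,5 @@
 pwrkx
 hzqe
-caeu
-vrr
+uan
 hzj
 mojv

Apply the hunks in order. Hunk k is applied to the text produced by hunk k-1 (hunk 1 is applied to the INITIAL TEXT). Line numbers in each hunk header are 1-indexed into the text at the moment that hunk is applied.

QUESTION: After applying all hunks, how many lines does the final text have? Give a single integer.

Hunk 1: at line 3 remove [smgb,lwjjg,apw] add [xojo,rycy,aej] -> 9 lines: jyi pwrkx hzqe xojo rycy aej hzj mojv phwrk
Hunk 2: at line 2 remove [xojo,rycy,aej] add [caeu,vrr] -> 8 lines: jyi pwrkx hzqe caeu vrr hzj mojv phwrk
Hunk 3: at line 2 remove [caeu,vrr] add [uan] -> 7 lines: jyi pwrkx hzqe uan hzj mojv phwrk
Final line count: 7

Answer: 7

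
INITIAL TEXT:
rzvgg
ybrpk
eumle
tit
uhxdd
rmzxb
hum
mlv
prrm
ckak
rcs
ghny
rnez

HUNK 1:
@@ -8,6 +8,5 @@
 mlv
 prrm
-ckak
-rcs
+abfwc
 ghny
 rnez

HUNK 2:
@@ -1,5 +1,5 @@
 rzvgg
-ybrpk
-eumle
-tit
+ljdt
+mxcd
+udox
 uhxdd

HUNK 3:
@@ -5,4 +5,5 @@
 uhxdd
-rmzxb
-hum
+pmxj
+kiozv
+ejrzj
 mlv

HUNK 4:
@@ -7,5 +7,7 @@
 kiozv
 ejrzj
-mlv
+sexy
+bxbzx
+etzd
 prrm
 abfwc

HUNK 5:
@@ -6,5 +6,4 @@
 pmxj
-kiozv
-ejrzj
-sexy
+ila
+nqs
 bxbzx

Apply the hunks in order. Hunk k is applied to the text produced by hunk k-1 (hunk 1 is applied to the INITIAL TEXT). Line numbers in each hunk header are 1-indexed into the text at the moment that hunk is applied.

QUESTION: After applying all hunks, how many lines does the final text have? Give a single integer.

Hunk 1: at line 8 remove [ckak,rcs] add [abfwc] -> 12 lines: rzvgg ybrpk eumle tit uhxdd rmzxb hum mlv prrm abfwc ghny rnez
Hunk 2: at line 1 remove [ybrpk,eumle,tit] add [ljdt,mxcd,udox] -> 12 lines: rzvgg ljdt mxcd udox uhxdd rmzxb hum mlv prrm abfwc ghny rnez
Hunk 3: at line 5 remove [rmzxb,hum] add [pmxj,kiozv,ejrzj] -> 13 lines: rzvgg ljdt mxcd udox uhxdd pmxj kiozv ejrzj mlv prrm abfwc ghny rnez
Hunk 4: at line 7 remove [mlv] add [sexy,bxbzx,etzd] -> 15 lines: rzvgg ljdt mxcd udox uhxdd pmxj kiozv ejrzj sexy bxbzx etzd prrm abfwc ghny rnez
Hunk 5: at line 6 remove [kiozv,ejrzj,sexy] add [ila,nqs] -> 14 lines: rzvgg ljdt mxcd udox uhxdd pmxj ila nqs bxbzx etzd prrm abfwc ghny rnez
Final line count: 14

Answer: 14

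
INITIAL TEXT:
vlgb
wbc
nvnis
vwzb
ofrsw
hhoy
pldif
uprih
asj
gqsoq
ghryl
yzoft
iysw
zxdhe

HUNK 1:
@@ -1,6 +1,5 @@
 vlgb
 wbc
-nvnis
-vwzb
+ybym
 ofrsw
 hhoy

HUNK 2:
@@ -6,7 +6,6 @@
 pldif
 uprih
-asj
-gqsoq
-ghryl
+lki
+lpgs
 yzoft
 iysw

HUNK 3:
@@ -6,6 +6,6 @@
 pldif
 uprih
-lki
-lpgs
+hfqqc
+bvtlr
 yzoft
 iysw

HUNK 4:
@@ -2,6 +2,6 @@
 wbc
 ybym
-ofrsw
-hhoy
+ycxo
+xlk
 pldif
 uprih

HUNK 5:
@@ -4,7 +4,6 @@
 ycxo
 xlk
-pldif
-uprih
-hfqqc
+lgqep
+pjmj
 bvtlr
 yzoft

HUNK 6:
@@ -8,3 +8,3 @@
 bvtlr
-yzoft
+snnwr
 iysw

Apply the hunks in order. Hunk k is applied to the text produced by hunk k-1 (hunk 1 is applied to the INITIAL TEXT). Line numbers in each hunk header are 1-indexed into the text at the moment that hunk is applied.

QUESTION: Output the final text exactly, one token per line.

Hunk 1: at line 1 remove [nvnis,vwzb] add [ybym] -> 13 lines: vlgb wbc ybym ofrsw hhoy pldif uprih asj gqsoq ghryl yzoft iysw zxdhe
Hunk 2: at line 6 remove [asj,gqsoq,ghryl] add [lki,lpgs] -> 12 lines: vlgb wbc ybym ofrsw hhoy pldif uprih lki lpgs yzoft iysw zxdhe
Hunk 3: at line 6 remove [lki,lpgs] add [hfqqc,bvtlr] -> 12 lines: vlgb wbc ybym ofrsw hhoy pldif uprih hfqqc bvtlr yzoft iysw zxdhe
Hunk 4: at line 2 remove [ofrsw,hhoy] add [ycxo,xlk] -> 12 lines: vlgb wbc ybym ycxo xlk pldif uprih hfqqc bvtlr yzoft iysw zxdhe
Hunk 5: at line 4 remove [pldif,uprih,hfqqc] add [lgqep,pjmj] -> 11 lines: vlgb wbc ybym ycxo xlk lgqep pjmj bvtlr yzoft iysw zxdhe
Hunk 6: at line 8 remove [yzoft] add [snnwr] -> 11 lines: vlgb wbc ybym ycxo xlk lgqep pjmj bvtlr snnwr iysw zxdhe

Answer: vlgb
wbc
ybym
ycxo
xlk
lgqep
pjmj
bvtlr
snnwr
iysw
zxdhe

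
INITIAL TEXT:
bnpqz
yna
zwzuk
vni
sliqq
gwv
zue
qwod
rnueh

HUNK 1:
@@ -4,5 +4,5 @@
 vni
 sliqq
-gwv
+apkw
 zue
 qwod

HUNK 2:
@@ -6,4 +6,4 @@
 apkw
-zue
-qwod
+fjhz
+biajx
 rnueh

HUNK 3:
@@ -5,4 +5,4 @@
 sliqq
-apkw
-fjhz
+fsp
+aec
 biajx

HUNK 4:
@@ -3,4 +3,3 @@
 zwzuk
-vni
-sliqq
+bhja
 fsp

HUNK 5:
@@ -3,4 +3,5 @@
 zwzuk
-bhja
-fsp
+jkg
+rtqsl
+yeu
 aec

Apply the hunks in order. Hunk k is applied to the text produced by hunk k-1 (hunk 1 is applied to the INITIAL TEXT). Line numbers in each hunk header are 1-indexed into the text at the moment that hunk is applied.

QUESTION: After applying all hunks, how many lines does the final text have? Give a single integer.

Answer: 9

Derivation:
Hunk 1: at line 4 remove [gwv] add [apkw] -> 9 lines: bnpqz yna zwzuk vni sliqq apkw zue qwod rnueh
Hunk 2: at line 6 remove [zue,qwod] add [fjhz,biajx] -> 9 lines: bnpqz yna zwzuk vni sliqq apkw fjhz biajx rnueh
Hunk 3: at line 5 remove [apkw,fjhz] add [fsp,aec] -> 9 lines: bnpqz yna zwzuk vni sliqq fsp aec biajx rnueh
Hunk 4: at line 3 remove [vni,sliqq] add [bhja] -> 8 lines: bnpqz yna zwzuk bhja fsp aec biajx rnueh
Hunk 5: at line 3 remove [bhja,fsp] add [jkg,rtqsl,yeu] -> 9 lines: bnpqz yna zwzuk jkg rtqsl yeu aec biajx rnueh
Final line count: 9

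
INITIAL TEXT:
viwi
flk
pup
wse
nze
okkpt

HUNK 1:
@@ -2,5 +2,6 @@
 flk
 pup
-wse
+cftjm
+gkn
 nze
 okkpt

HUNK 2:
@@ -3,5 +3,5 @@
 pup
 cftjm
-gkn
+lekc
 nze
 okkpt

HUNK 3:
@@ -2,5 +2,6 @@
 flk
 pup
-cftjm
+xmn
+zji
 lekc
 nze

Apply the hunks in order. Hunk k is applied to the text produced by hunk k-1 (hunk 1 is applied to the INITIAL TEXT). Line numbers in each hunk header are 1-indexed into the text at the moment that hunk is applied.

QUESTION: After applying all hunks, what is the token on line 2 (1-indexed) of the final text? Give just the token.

Answer: flk

Derivation:
Hunk 1: at line 2 remove [wse] add [cftjm,gkn] -> 7 lines: viwi flk pup cftjm gkn nze okkpt
Hunk 2: at line 3 remove [gkn] add [lekc] -> 7 lines: viwi flk pup cftjm lekc nze okkpt
Hunk 3: at line 2 remove [cftjm] add [xmn,zji] -> 8 lines: viwi flk pup xmn zji lekc nze okkpt
Final line 2: flk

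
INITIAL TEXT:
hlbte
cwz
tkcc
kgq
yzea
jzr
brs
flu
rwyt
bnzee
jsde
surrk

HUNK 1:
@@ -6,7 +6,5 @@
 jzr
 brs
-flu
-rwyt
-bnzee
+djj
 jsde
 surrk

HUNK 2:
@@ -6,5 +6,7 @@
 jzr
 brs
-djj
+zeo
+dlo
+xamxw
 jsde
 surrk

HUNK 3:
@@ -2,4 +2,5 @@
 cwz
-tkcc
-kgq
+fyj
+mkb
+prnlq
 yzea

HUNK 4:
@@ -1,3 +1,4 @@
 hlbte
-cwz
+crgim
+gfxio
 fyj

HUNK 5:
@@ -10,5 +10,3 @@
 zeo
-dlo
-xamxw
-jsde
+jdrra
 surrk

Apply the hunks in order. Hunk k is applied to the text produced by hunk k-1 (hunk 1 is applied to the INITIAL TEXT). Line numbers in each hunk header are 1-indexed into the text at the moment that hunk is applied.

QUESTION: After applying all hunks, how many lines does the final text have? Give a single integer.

Answer: 12

Derivation:
Hunk 1: at line 6 remove [flu,rwyt,bnzee] add [djj] -> 10 lines: hlbte cwz tkcc kgq yzea jzr brs djj jsde surrk
Hunk 2: at line 6 remove [djj] add [zeo,dlo,xamxw] -> 12 lines: hlbte cwz tkcc kgq yzea jzr brs zeo dlo xamxw jsde surrk
Hunk 3: at line 2 remove [tkcc,kgq] add [fyj,mkb,prnlq] -> 13 lines: hlbte cwz fyj mkb prnlq yzea jzr brs zeo dlo xamxw jsde surrk
Hunk 4: at line 1 remove [cwz] add [crgim,gfxio] -> 14 lines: hlbte crgim gfxio fyj mkb prnlq yzea jzr brs zeo dlo xamxw jsde surrk
Hunk 5: at line 10 remove [dlo,xamxw,jsde] add [jdrra] -> 12 lines: hlbte crgim gfxio fyj mkb prnlq yzea jzr brs zeo jdrra surrk
Final line count: 12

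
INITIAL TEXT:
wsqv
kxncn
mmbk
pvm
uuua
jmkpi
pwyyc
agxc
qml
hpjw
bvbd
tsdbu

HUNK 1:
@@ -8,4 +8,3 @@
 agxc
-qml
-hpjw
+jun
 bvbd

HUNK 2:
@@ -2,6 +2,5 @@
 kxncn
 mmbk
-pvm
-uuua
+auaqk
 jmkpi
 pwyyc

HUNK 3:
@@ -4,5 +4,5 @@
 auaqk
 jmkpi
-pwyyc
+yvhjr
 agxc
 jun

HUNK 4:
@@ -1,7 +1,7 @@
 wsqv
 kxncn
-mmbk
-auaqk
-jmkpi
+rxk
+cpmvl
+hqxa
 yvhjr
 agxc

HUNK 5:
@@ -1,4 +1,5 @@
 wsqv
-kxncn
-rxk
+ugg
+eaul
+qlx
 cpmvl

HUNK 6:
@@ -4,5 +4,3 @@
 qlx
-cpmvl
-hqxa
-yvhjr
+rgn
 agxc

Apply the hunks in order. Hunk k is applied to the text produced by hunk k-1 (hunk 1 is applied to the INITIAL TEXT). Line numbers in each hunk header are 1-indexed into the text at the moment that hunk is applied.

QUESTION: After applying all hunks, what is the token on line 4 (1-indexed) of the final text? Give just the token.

Answer: qlx

Derivation:
Hunk 1: at line 8 remove [qml,hpjw] add [jun] -> 11 lines: wsqv kxncn mmbk pvm uuua jmkpi pwyyc agxc jun bvbd tsdbu
Hunk 2: at line 2 remove [pvm,uuua] add [auaqk] -> 10 lines: wsqv kxncn mmbk auaqk jmkpi pwyyc agxc jun bvbd tsdbu
Hunk 3: at line 4 remove [pwyyc] add [yvhjr] -> 10 lines: wsqv kxncn mmbk auaqk jmkpi yvhjr agxc jun bvbd tsdbu
Hunk 4: at line 1 remove [mmbk,auaqk,jmkpi] add [rxk,cpmvl,hqxa] -> 10 lines: wsqv kxncn rxk cpmvl hqxa yvhjr agxc jun bvbd tsdbu
Hunk 5: at line 1 remove [kxncn,rxk] add [ugg,eaul,qlx] -> 11 lines: wsqv ugg eaul qlx cpmvl hqxa yvhjr agxc jun bvbd tsdbu
Hunk 6: at line 4 remove [cpmvl,hqxa,yvhjr] add [rgn] -> 9 lines: wsqv ugg eaul qlx rgn agxc jun bvbd tsdbu
Final line 4: qlx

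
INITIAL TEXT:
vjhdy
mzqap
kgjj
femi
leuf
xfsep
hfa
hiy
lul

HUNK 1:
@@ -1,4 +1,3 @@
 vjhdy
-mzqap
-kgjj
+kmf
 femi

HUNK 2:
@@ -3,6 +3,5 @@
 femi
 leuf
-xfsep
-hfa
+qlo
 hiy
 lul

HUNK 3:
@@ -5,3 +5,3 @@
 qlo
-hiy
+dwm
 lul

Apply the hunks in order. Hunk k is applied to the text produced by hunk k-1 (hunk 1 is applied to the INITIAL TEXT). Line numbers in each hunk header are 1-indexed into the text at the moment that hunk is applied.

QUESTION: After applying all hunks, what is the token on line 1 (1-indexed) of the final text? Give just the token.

Answer: vjhdy

Derivation:
Hunk 1: at line 1 remove [mzqap,kgjj] add [kmf] -> 8 lines: vjhdy kmf femi leuf xfsep hfa hiy lul
Hunk 2: at line 3 remove [xfsep,hfa] add [qlo] -> 7 lines: vjhdy kmf femi leuf qlo hiy lul
Hunk 3: at line 5 remove [hiy] add [dwm] -> 7 lines: vjhdy kmf femi leuf qlo dwm lul
Final line 1: vjhdy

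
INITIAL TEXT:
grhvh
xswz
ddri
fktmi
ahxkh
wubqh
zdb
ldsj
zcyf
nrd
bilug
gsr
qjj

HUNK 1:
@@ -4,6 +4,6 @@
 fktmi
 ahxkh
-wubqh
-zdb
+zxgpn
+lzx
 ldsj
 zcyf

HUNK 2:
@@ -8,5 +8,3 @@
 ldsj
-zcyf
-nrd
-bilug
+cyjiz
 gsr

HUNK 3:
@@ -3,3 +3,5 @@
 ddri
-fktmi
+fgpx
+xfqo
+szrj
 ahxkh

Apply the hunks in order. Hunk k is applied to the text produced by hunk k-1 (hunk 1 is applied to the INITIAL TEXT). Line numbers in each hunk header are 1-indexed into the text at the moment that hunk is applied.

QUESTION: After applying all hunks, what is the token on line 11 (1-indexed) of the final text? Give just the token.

Answer: cyjiz

Derivation:
Hunk 1: at line 4 remove [wubqh,zdb] add [zxgpn,lzx] -> 13 lines: grhvh xswz ddri fktmi ahxkh zxgpn lzx ldsj zcyf nrd bilug gsr qjj
Hunk 2: at line 8 remove [zcyf,nrd,bilug] add [cyjiz] -> 11 lines: grhvh xswz ddri fktmi ahxkh zxgpn lzx ldsj cyjiz gsr qjj
Hunk 3: at line 3 remove [fktmi] add [fgpx,xfqo,szrj] -> 13 lines: grhvh xswz ddri fgpx xfqo szrj ahxkh zxgpn lzx ldsj cyjiz gsr qjj
Final line 11: cyjiz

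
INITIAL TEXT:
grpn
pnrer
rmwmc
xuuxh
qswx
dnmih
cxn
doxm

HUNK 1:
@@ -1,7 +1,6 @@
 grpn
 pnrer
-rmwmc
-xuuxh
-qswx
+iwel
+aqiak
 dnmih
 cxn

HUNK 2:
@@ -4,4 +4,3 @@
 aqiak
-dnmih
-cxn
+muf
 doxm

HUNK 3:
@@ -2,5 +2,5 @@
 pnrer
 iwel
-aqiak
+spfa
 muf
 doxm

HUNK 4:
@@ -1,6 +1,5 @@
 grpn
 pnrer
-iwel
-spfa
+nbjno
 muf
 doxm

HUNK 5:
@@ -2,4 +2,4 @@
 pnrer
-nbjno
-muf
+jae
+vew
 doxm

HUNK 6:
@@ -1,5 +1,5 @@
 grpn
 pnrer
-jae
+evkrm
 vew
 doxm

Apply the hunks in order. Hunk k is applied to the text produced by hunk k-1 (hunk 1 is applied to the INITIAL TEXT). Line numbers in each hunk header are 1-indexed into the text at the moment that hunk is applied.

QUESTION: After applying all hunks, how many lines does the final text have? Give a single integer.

Answer: 5

Derivation:
Hunk 1: at line 1 remove [rmwmc,xuuxh,qswx] add [iwel,aqiak] -> 7 lines: grpn pnrer iwel aqiak dnmih cxn doxm
Hunk 2: at line 4 remove [dnmih,cxn] add [muf] -> 6 lines: grpn pnrer iwel aqiak muf doxm
Hunk 3: at line 2 remove [aqiak] add [spfa] -> 6 lines: grpn pnrer iwel spfa muf doxm
Hunk 4: at line 1 remove [iwel,spfa] add [nbjno] -> 5 lines: grpn pnrer nbjno muf doxm
Hunk 5: at line 2 remove [nbjno,muf] add [jae,vew] -> 5 lines: grpn pnrer jae vew doxm
Hunk 6: at line 1 remove [jae] add [evkrm] -> 5 lines: grpn pnrer evkrm vew doxm
Final line count: 5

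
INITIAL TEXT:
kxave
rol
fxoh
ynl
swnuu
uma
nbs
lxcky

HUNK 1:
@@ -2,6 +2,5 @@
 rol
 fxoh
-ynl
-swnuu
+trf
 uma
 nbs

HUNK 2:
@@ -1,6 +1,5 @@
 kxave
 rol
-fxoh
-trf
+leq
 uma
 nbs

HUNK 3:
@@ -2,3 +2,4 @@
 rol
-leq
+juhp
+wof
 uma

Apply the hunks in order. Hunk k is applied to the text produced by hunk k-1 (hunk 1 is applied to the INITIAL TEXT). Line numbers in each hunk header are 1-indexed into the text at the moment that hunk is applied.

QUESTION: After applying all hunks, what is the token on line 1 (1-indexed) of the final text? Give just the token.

Answer: kxave

Derivation:
Hunk 1: at line 2 remove [ynl,swnuu] add [trf] -> 7 lines: kxave rol fxoh trf uma nbs lxcky
Hunk 2: at line 1 remove [fxoh,trf] add [leq] -> 6 lines: kxave rol leq uma nbs lxcky
Hunk 3: at line 2 remove [leq] add [juhp,wof] -> 7 lines: kxave rol juhp wof uma nbs lxcky
Final line 1: kxave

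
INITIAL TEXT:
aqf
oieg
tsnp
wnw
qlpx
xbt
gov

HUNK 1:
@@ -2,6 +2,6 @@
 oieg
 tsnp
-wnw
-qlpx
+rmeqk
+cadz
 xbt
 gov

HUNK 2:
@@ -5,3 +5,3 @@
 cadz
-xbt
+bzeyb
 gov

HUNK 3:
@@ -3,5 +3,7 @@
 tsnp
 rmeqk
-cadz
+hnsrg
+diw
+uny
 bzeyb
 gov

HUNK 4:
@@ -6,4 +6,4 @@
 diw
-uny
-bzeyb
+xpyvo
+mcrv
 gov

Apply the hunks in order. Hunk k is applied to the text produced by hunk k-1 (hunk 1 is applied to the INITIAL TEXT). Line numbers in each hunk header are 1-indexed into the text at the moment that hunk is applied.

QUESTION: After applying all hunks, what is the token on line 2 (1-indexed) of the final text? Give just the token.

Answer: oieg

Derivation:
Hunk 1: at line 2 remove [wnw,qlpx] add [rmeqk,cadz] -> 7 lines: aqf oieg tsnp rmeqk cadz xbt gov
Hunk 2: at line 5 remove [xbt] add [bzeyb] -> 7 lines: aqf oieg tsnp rmeqk cadz bzeyb gov
Hunk 3: at line 3 remove [cadz] add [hnsrg,diw,uny] -> 9 lines: aqf oieg tsnp rmeqk hnsrg diw uny bzeyb gov
Hunk 4: at line 6 remove [uny,bzeyb] add [xpyvo,mcrv] -> 9 lines: aqf oieg tsnp rmeqk hnsrg diw xpyvo mcrv gov
Final line 2: oieg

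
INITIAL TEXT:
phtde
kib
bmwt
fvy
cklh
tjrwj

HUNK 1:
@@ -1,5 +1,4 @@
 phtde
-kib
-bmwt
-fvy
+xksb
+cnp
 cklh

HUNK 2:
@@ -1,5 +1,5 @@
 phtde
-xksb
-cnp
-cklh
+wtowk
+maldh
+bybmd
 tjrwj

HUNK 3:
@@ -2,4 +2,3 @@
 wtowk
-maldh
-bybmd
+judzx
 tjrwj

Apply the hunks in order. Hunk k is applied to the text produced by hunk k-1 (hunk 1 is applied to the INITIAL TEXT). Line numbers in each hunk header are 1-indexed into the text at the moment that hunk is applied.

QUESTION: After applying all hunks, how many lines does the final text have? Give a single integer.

Answer: 4

Derivation:
Hunk 1: at line 1 remove [kib,bmwt,fvy] add [xksb,cnp] -> 5 lines: phtde xksb cnp cklh tjrwj
Hunk 2: at line 1 remove [xksb,cnp,cklh] add [wtowk,maldh,bybmd] -> 5 lines: phtde wtowk maldh bybmd tjrwj
Hunk 3: at line 2 remove [maldh,bybmd] add [judzx] -> 4 lines: phtde wtowk judzx tjrwj
Final line count: 4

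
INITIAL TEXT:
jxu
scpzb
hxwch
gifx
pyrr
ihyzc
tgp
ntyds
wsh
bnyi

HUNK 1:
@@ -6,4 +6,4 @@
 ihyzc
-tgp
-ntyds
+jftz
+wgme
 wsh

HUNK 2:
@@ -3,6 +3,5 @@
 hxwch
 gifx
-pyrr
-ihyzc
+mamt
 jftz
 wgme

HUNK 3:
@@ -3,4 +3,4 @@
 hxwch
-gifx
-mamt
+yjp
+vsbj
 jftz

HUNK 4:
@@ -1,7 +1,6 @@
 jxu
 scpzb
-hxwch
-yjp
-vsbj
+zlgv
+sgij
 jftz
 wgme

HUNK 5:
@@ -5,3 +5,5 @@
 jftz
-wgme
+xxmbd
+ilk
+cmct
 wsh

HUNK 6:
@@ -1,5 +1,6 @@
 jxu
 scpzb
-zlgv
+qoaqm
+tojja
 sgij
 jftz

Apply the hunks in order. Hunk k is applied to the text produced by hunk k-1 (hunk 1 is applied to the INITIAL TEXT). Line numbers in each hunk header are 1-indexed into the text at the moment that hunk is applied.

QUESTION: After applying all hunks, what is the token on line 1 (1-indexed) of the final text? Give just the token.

Answer: jxu

Derivation:
Hunk 1: at line 6 remove [tgp,ntyds] add [jftz,wgme] -> 10 lines: jxu scpzb hxwch gifx pyrr ihyzc jftz wgme wsh bnyi
Hunk 2: at line 3 remove [pyrr,ihyzc] add [mamt] -> 9 lines: jxu scpzb hxwch gifx mamt jftz wgme wsh bnyi
Hunk 3: at line 3 remove [gifx,mamt] add [yjp,vsbj] -> 9 lines: jxu scpzb hxwch yjp vsbj jftz wgme wsh bnyi
Hunk 4: at line 1 remove [hxwch,yjp,vsbj] add [zlgv,sgij] -> 8 lines: jxu scpzb zlgv sgij jftz wgme wsh bnyi
Hunk 5: at line 5 remove [wgme] add [xxmbd,ilk,cmct] -> 10 lines: jxu scpzb zlgv sgij jftz xxmbd ilk cmct wsh bnyi
Hunk 6: at line 1 remove [zlgv] add [qoaqm,tojja] -> 11 lines: jxu scpzb qoaqm tojja sgij jftz xxmbd ilk cmct wsh bnyi
Final line 1: jxu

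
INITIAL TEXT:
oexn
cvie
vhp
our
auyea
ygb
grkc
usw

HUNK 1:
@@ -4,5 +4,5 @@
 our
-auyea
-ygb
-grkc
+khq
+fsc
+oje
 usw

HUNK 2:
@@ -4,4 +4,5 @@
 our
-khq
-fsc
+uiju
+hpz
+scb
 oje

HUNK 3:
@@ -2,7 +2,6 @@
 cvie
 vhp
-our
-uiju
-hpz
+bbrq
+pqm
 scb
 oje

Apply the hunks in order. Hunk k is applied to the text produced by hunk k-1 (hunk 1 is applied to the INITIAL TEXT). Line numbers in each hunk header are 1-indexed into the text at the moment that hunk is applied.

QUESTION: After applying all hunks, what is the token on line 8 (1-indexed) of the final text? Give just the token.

Answer: usw

Derivation:
Hunk 1: at line 4 remove [auyea,ygb,grkc] add [khq,fsc,oje] -> 8 lines: oexn cvie vhp our khq fsc oje usw
Hunk 2: at line 4 remove [khq,fsc] add [uiju,hpz,scb] -> 9 lines: oexn cvie vhp our uiju hpz scb oje usw
Hunk 3: at line 2 remove [our,uiju,hpz] add [bbrq,pqm] -> 8 lines: oexn cvie vhp bbrq pqm scb oje usw
Final line 8: usw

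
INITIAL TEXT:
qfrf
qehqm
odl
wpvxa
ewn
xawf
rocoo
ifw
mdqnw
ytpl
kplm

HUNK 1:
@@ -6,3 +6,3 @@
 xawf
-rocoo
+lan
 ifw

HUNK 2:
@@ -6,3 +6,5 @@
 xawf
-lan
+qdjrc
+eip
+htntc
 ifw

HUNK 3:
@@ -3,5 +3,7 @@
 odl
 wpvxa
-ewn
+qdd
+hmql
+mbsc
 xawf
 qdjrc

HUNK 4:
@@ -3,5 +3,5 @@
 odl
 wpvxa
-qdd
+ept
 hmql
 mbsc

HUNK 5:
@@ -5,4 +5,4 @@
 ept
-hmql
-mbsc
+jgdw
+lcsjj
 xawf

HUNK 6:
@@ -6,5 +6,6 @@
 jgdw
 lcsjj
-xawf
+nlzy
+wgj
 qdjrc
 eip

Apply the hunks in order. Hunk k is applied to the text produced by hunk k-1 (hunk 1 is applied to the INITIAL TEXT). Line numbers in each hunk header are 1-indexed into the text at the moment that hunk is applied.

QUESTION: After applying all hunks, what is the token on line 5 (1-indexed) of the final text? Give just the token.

Hunk 1: at line 6 remove [rocoo] add [lan] -> 11 lines: qfrf qehqm odl wpvxa ewn xawf lan ifw mdqnw ytpl kplm
Hunk 2: at line 6 remove [lan] add [qdjrc,eip,htntc] -> 13 lines: qfrf qehqm odl wpvxa ewn xawf qdjrc eip htntc ifw mdqnw ytpl kplm
Hunk 3: at line 3 remove [ewn] add [qdd,hmql,mbsc] -> 15 lines: qfrf qehqm odl wpvxa qdd hmql mbsc xawf qdjrc eip htntc ifw mdqnw ytpl kplm
Hunk 4: at line 3 remove [qdd] add [ept] -> 15 lines: qfrf qehqm odl wpvxa ept hmql mbsc xawf qdjrc eip htntc ifw mdqnw ytpl kplm
Hunk 5: at line 5 remove [hmql,mbsc] add [jgdw,lcsjj] -> 15 lines: qfrf qehqm odl wpvxa ept jgdw lcsjj xawf qdjrc eip htntc ifw mdqnw ytpl kplm
Hunk 6: at line 6 remove [xawf] add [nlzy,wgj] -> 16 lines: qfrf qehqm odl wpvxa ept jgdw lcsjj nlzy wgj qdjrc eip htntc ifw mdqnw ytpl kplm
Final line 5: ept

Answer: ept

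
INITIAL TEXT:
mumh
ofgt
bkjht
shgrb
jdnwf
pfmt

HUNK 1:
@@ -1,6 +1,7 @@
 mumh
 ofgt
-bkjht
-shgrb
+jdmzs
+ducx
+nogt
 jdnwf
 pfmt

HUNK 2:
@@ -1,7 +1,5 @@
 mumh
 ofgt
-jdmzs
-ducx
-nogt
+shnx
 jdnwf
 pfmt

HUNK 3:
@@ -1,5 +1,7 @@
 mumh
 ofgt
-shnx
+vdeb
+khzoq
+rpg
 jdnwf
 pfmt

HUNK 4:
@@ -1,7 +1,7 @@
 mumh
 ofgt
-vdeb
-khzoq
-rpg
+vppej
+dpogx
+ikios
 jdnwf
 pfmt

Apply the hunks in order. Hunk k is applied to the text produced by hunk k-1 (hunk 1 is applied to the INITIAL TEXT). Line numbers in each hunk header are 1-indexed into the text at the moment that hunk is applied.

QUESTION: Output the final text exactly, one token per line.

Answer: mumh
ofgt
vppej
dpogx
ikios
jdnwf
pfmt

Derivation:
Hunk 1: at line 1 remove [bkjht,shgrb] add [jdmzs,ducx,nogt] -> 7 lines: mumh ofgt jdmzs ducx nogt jdnwf pfmt
Hunk 2: at line 1 remove [jdmzs,ducx,nogt] add [shnx] -> 5 lines: mumh ofgt shnx jdnwf pfmt
Hunk 3: at line 1 remove [shnx] add [vdeb,khzoq,rpg] -> 7 lines: mumh ofgt vdeb khzoq rpg jdnwf pfmt
Hunk 4: at line 1 remove [vdeb,khzoq,rpg] add [vppej,dpogx,ikios] -> 7 lines: mumh ofgt vppej dpogx ikios jdnwf pfmt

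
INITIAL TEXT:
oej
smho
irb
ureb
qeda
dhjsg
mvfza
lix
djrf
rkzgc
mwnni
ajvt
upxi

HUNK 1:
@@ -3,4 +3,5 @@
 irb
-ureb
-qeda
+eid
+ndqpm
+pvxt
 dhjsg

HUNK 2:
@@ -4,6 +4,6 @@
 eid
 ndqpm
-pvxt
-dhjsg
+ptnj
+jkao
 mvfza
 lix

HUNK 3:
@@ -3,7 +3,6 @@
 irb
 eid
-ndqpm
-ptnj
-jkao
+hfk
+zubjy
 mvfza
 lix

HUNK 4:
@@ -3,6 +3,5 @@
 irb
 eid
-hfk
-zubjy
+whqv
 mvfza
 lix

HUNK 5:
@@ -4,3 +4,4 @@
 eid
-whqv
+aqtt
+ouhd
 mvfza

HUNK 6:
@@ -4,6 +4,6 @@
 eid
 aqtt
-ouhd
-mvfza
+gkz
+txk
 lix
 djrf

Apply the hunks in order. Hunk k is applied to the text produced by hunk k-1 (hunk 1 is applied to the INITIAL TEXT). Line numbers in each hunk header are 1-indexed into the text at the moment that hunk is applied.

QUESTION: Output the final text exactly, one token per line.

Hunk 1: at line 3 remove [ureb,qeda] add [eid,ndqpm,pvxt] -> 14 lines: oej smho irb eid ndqpm pvxt dhjsg mvfza lix djrf rkzgc mwnni ajvt upxi
Hunk 2: at line 4 remove [pvxt,dhjsg] add [ptnj,jkao] -> 14 lines: oej smho irb eid ndqpm ptnj jkao mvfza lix djrf rkzgc mwnni ajvt upxi
Hunk 3: at line 3 remove [ndqpm,ptnj,jkao] add [hfk,zubjy] -> 13 lines: oej smho irb eid hfk zubjy mvfza lix djrf rkzgc mwnni ajvt upxi
Hunk 4: at line 3 remove [hfk,zubjy] add [whqv] -> 12 lines: oej smho irb eid whqv mvfza lix djrf rkzgc mwnni ajvt upxi
Hunk 5: at line 4 remove [whqv] add [aqtt,ouhd] -> 13 lines: oej smho irb eid aqtt ouhd mvfza lix djrf rkzgc mwnni ajvt upxi
Hunk 6: at line 4 remove [ouhd,mvfza] add [gkz,txk] -> 13 lines: oej smho irb eid aqtt gkz txk lix djrf rkzgc mwnni ajvt upxi

Answer: oej
smho
irb
eid
aqtt
gkz
txk
lix
djrf
rkzgc
mwnni
ajvt
upxi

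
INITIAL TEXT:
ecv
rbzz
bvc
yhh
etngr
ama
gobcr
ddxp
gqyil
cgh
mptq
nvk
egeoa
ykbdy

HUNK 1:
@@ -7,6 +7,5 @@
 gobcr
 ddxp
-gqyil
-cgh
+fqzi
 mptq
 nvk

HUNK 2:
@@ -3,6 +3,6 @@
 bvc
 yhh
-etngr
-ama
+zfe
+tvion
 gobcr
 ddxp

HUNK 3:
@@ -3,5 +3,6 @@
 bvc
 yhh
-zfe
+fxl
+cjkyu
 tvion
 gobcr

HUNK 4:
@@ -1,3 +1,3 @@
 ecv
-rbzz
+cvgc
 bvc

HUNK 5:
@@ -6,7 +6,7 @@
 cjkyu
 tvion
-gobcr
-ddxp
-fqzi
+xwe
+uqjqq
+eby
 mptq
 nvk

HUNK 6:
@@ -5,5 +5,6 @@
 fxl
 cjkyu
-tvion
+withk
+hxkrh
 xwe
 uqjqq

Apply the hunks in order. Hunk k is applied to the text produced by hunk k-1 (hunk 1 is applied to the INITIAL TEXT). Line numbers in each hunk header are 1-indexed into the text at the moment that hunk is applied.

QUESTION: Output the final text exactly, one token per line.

Hunk 1: at line 7 remove [gqyil,cgh] add [fqzi] -> 13 lines: ecv rbzz bvc yhh etngr ama gobcr ddxp fqzi mptq nvk egeoa ykbdy
Hunk 2: at line 3 remove [etngr,ama] add [zfe,tvion] -> 13 lines: ecv rbzz bvc yhh zfe tvion gobcr ddxp fqzi mptq nvk egeoa ykbdy
Hunk 3: at line 3 remove [zfe] add [fxl,cjkyu] -> 14 lines: ecv rbzz bvc yhh fxl cjkyu tvion gobcr ddxp fqzi mptq nvk egeoa ykbdy
Hunk 4: at line 1 remove [rbzz] add [cvgc] -> 14 lines: ecv cvgc bvc yhh fxl cjkyu tvion gobcr ddxp fqzi mptq nvk egeoa ykbdy
Hunk 5: at line 6 remove [gobcr,ddxp,fqzi] add [xwe,uqjqq,eby] -> 14 lines: ecv cvgc bvc yhh fxl cjkyu tvion xwe uqjqq eby mptq nvk egeoa ykbdy
Hunk 6: at line 5 remove [tvion] add [withk,hxkrh] -> 15 lines: ecv cvgc bvc yhh fxl cjkyu withk hxkrh xwe uqjqq eby mptq nvk egeoa ykbdy

Answer: ecv
cvgc
bvc
yhh
fxl
cjkyu
withk
hxkrh
xwe
uqjqq
eby
mptq
nvk
egeoa
ykbdy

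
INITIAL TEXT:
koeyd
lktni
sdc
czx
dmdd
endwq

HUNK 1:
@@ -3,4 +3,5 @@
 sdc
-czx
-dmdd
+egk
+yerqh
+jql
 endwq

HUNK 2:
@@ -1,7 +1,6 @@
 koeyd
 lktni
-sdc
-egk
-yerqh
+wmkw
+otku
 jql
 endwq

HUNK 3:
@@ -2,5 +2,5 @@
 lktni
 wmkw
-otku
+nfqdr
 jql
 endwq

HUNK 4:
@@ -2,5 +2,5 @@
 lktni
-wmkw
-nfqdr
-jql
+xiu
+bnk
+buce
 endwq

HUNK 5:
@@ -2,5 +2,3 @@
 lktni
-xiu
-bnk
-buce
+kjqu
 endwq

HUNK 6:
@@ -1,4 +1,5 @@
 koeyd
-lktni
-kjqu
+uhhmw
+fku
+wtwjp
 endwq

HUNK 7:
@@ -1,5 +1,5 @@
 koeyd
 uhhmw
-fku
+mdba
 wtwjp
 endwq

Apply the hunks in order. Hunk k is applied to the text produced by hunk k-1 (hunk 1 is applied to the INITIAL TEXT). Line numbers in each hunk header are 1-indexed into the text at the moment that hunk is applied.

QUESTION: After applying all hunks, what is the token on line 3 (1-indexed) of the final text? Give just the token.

Answer: mdba

Derivation:
Hunk 1: at line 3 remove [czx,dmdd] add [egk,yerqh,jql] -> 7 lines: koeyd lktni sdc egk yerqh jql endwq
Hunk 2: at line 1 remove [sdc,egk,yerqh] add [wmkw,otku] -> 6 lines: koeyd lktni wmkw otku jql endwq
Hunk 3: at line 2 remove [otku] add [nfqdr] -> 6 lines: koeyd lktni wmkw nfqdr jql endwq
Hunk 4: at line 2 remove [wmkw,nfqdr,jql] add [xiu,bnk,buce] -> 6 lines: koeyd lktni xiu bnk buce endwq
Hunk 5: at line 2 remove [xiu,bnk,buce] add [kjqu] -> 4 lines: koeyd lktni kjqu endwq
Hunk 6: at line 1 remove [lktni,kjqu] add [uhhmw,fku,wtwjp] -> 5 lines: koeyd uhhmw fku wtwjp endwq
Hunk 7: at line 1 remove [fku] add [mdba] -> 5 lines: koeyd uhhmw mdba wtwjp endwq
Final line 3: mdba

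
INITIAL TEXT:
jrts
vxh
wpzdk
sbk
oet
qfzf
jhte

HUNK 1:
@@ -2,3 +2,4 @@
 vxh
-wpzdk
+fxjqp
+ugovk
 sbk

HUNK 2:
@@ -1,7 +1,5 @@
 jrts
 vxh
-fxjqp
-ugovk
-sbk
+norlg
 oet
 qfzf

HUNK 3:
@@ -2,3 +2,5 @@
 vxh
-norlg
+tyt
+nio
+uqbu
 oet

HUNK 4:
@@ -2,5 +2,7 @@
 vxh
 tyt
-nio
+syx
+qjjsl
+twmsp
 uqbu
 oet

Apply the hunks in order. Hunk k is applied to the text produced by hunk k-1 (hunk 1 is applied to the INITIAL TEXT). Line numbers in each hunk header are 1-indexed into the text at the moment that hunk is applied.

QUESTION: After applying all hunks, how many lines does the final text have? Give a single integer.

Hunk 1: at line 2 remove [wpzdk] add [fxjqp,ugovk] -> 8 lines: jrts vxh fxjqp ugovk sbk oet qfzf jhte
Hunk 2: at line 1 remove [fxjqp,ugovk,sbk] add [norlg] -> 6 lines: jrts vxh norlg oet qfzf jhte
Hunk 3: at line 2 remove [norlg] add [tyt,nio,uqbu] -> 8 lines: jrts vxh tyt nio uqbu oet qfzf jhte
Hunk 4: at line 2 remove [nio] add [syx,qjjsl,twmsp] -> 10 lines: jrts vxh tyt syx qjjsl twmsp uqbu oet qfzf jhte
Final line count: 10

Answer: 10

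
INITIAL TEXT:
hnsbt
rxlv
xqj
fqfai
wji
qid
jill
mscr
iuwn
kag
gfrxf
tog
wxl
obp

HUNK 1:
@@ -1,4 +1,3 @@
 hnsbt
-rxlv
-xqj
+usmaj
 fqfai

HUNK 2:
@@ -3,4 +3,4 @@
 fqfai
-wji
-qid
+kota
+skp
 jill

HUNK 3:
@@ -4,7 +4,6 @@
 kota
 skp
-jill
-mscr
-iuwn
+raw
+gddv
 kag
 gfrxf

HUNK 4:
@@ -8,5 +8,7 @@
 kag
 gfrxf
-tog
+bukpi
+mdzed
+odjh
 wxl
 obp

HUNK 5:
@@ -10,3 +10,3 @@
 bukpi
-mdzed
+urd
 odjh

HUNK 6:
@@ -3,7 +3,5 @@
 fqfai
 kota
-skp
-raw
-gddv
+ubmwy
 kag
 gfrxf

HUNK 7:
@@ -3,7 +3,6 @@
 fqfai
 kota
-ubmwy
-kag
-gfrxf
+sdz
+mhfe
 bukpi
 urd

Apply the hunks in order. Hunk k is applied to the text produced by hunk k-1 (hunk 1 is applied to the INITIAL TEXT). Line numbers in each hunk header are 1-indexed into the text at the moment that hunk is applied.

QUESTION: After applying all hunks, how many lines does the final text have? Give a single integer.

Answer: 11

Derivation:
Hunk 1: at line 1 remove [rxlv,xqj] add [usmaj] -> 13 lines: hnsbt usmaj fqfai wji qid jill mscr iuwn kag gfrxf tog wxl obp
Hunk 2: at line 3 remove [wji,qid] add [kota,skp] -> 13 lines: hnsbt usmaj fqfai kota skp jill mscr iuwn kag gfrxf tog wxl obp
Hunk 3: at line 4 remove [jill,mscr,iuwn] add [raw,gddv] -> 12 lines: hnsbt usmaj fqfai kota skp raw gddv kag gfrxf tog wxl obp
Hunk 4: at line 8 remove [tog] add [bukpi,mdzed,odjh] -> 14 lines: hnsbt usmaj fqfai kota skp raw gddv kag gfrxf bukpi mdzed odjh wxl obp
Hunk 5: at line 10 remove [mdzed] add [urd] -> 14 lines: hnsbt usmaj fqfai kota skp raw gddv kag gfrxf bukpi urd odjh wxl obp
Hunk 6: at line 3 remove [skp,raw,gddv] add [ubmwy] -> 12 lines: hnsbt usmaj fqfai kota ubmwy kag gfrxf bukpi urd odjh wxl obp
Hunk 7: at line 3 remove [ubmwy,kag,gfrxf] add [sdz,mhfe] -> 11 lines: hnsbt usmaj fqfai kota sdz mhfe bukpi urd odjh wxl obp
Final line count: 11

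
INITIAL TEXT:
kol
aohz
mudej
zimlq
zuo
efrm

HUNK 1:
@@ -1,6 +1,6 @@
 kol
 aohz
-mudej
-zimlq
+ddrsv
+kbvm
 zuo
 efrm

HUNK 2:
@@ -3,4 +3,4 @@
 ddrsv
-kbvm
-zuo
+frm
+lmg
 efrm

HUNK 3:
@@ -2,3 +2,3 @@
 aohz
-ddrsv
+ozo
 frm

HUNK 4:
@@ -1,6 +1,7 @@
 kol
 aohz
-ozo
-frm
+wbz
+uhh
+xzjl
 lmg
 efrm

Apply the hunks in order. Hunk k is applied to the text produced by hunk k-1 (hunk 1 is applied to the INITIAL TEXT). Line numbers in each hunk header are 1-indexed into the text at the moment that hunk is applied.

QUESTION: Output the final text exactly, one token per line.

Answer: kol
aohz
wbz
uhh
xzjl
lmg
efrm

Derivation:
Hunk 1: at line 1 remove [mudej,zimlq] add [ddrsv,kbvm] -> 6 lines: kol aohz ddrsv kbvm zuo efrm
Hunk 2: at line 3 remove [kbvm,zuo] add [frm,lmg] -> 6 lines: kol aohz ddrsv frm lmg efrm
Hunk 3: at line 2 remove [ddrsv] add [ozo] -> 6 lines: kol aohz ozo frm lmg efrm
Hunk 4: at line 1 remove [ozo,frm] add [wbz,uhh,xzjl] -> 7 lines: kol aohz wbz uhh xzjl lmg efrm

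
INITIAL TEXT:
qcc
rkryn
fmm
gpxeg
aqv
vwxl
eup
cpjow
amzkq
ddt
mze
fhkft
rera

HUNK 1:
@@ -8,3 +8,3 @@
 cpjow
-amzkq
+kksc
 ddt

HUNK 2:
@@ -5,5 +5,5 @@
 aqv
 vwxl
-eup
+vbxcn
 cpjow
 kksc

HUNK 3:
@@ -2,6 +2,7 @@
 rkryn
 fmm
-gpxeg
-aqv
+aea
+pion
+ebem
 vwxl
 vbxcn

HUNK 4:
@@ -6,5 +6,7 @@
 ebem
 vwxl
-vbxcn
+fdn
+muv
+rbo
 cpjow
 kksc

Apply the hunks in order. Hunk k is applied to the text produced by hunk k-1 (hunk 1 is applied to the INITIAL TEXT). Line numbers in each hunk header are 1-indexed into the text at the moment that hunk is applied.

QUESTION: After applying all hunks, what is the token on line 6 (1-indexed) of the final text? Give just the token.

Hunk 1: at line 8 remove [amzkq] add [kksc] -> 13 lines: qcc rkryn fmm gpxeg aqv vwxl eup cpjow kksc ddt mze fhkft rera
Hunk 2: at line 5 remove [eup] add [vbxcn] -> 13 lines: qcc rkryn fmm gpxeg aqv vwxl vbxcn cpjow kksc ddt mze fhkft rera
Hunk 3: at line 2 remove [gpxeg,aqv] add [aea,pion,ebem] -> 14 lines: qcc rkryn fmm aea pion ebem vwxl vbxcn cpjow kksc ddt mze fhkft rera
Hunk 4: at line 6 remove [vbxcn] add [fdn,muv,rbo] -> 16 lines: qcc rkryn fmm aea pion ebem vwxl fdn muv rbo cpjow kksc ddt mze fhkft rera
Final line 6: ebem

Answer: ebem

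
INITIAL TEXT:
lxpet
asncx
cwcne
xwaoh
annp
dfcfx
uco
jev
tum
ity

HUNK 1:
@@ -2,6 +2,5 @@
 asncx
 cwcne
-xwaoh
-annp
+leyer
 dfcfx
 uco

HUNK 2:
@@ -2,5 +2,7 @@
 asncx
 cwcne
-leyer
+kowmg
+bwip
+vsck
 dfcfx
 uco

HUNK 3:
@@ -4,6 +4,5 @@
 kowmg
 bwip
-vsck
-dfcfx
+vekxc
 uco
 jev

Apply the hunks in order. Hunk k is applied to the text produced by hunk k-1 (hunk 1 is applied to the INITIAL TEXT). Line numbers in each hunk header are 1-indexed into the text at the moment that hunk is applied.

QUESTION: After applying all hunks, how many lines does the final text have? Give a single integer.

Hunk 1: at line 2 remove [xwaoh,annp] add [leyer] -> 9 lines: lxpet asncx cwcne leyer dfcfx uco jev tum ity
Hunk 2: at line 2 remove [leyer] add [kowmg,bwip,vsck] -> 11 lines: lxpet asncx cwcne kowmg bwip vsck dfcfx uco jev tum ity
Hunk 3: at line 4 remove [vsck,dfcfx] add [vekxc] -> 10 lines: lxpet asncx cwcne kowmg bwip vekxc uco jev tum ity
Final line count: 10

Answer: 10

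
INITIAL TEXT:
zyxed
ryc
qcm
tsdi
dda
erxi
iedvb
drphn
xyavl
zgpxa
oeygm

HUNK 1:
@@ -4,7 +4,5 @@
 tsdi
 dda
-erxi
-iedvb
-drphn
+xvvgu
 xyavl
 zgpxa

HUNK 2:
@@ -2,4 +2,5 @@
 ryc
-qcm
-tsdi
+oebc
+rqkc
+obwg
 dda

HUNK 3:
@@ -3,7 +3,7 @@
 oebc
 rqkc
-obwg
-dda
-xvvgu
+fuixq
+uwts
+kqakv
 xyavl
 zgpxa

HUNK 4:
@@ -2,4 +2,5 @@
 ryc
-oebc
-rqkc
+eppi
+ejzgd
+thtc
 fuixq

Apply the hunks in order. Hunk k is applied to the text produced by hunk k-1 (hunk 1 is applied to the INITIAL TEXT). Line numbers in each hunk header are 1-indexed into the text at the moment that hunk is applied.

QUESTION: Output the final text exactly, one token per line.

Answer: zyxed
ryc
eppi
ejzgd
thtc
fuixq
uwts
kqakv
xyavl
zgpxa
oeygm

Derivation:
Hunk 1: at line 4 remove [erxi,iedvb,drphn] add [xvvgu] -> 9 lines: zyxed ryc qcm tsdi dda xvvgu xyavl zgpxa oeygm
Hunk 2: at line 2 remove [qcm,tsdi] add [oebc,rqkc,obwg] -> 10 lines: zyxed ryc oebc rqkc obwg dda xvvgu xyavl zgpxa oeygm
Hunk 3: at line 3 remove [obwg,dda,xvvgu] add [fuixq,uwts,kqakv] -> 10 lines: zyxed ryc oebc rqkc fuixq uwts kqakv xyavl zgpxa oeygm
Hunk 4: at line 2 remove [oebc,rqkc] add [eppi,ejzgd,thtc] -> 11 lines: zyxed ryc eppi ejzgd thtc fuixq uwts kqakv xyavl zgpxa oeygm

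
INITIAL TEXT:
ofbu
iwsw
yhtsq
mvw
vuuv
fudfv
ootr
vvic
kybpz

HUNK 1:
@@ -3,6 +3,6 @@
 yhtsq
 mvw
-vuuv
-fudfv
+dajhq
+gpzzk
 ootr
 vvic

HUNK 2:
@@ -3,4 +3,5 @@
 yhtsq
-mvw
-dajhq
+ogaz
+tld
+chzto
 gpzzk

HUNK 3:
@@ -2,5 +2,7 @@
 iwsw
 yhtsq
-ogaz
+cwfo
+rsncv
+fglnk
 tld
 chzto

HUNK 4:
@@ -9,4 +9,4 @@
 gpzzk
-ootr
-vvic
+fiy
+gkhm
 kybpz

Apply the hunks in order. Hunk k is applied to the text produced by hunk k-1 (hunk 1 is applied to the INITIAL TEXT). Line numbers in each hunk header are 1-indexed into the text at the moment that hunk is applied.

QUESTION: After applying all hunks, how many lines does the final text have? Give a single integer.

Answer: 12

Derivation:
Hunk 1: at line 3 remove [vuuv,fudfv] add [dajhq,gpzzk] -> 9 lines: ofbu iwsw yhtsq mvw dajhq gpzzk ootr vvic kybpz
Hunk 2: at line 3 remove [mvw,dajhq] add [ogaz,tld,chzto] -> 10 lines: ofbu iwsw yhtsq ogaz tld chzto gpzzk ootr vvic kybpz
Hunk 3: at line 2 remove [ogaz] add [cwfo,rsncv,fglnk] -> 12 lines: ofbu iwsw yhtsq cwfo rsncv fglnk tld chzto gpzzk ootr vvic kybpz
Hunk 4: at line 9 remove [ootr,vvic] add [fiy,gkhm] -> 12 lines: ofbu iwsw yhtsq cwfo rsncv fglnk tld chzto gpzzk fiy gkhm kybpz
Final line count: 12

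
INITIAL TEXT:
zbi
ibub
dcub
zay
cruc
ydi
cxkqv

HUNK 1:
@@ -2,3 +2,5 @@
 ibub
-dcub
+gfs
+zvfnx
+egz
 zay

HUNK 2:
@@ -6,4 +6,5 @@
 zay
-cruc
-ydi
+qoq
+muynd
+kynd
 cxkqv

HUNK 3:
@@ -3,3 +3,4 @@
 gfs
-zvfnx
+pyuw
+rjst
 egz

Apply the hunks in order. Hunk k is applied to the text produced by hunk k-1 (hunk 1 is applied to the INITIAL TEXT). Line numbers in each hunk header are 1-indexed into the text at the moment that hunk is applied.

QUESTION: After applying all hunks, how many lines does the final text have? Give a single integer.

Hunk 1: at line 2 remove [dcub] add [gfs,zvfnx,egz] -> 9 lines: zbi ibub gfs zvfnx egz zay cruc ydi cxkqv
Hunk 2: at line 6 remove [cruc,ydi] add [qoq,muynd,kynd] -> 10 lines: zbi ibub gfs zvfnx egz zay qoq muynd kynd cxkqv
Hunk 3: at line 3 remove [zvfnx] add [pyuw,rjst] -> 11 lines: zbi ibub gfs pyuw rjst egz zay qoq muynd kynd cxkqv
Final line count: 11

Answer: 11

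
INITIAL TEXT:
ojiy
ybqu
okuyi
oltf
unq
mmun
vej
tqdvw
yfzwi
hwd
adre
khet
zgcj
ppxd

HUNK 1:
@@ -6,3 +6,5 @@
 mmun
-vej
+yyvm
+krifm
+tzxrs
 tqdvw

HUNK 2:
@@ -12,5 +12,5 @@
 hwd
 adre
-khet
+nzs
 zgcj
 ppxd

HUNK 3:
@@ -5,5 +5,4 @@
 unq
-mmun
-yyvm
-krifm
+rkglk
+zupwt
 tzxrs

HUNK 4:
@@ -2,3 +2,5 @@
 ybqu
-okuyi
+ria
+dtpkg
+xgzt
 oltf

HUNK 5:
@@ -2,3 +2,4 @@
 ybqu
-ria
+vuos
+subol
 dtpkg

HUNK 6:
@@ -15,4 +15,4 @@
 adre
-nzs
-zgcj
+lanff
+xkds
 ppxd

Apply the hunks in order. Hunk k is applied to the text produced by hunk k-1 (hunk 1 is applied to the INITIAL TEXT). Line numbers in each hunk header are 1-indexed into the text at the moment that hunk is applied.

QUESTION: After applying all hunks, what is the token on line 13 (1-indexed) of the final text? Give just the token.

Hunk 1: at line 6 remove [vej] add [yyvm,krifm,tzxrs] -> 16 lines: ojiy ybqu okuyi oltf unq mmun yyvm krifm tzxrs tqdvw yfzwi hwd adre khet zgcj ppxd
Hunk 2: at line 12 remove [khet] add [nzs] -> 16 lines: ojiy ybqu okuyi oltf unq mmun yyvm krifm tzxrs tqdvw yfzwi hwd adre nzs zgcj ppxd
Hunk 3: at line 5 remove [mmun,yyvm,krifm] add [rkglk,zupwt] -> 15 lines: ojiy ybqu okuyi oltf unq rkglk zupwt tzxrs tqdvw yfzwi hwd adre nzs zgcj ppxd
Hunk 4: at line 2 remove [okuyi] add [ria,dtpkg,xgzt] -> 17 lines: ojiy ybqu ria dtpkg xgzt oltf unq rkglk zupwt tzxrs tqdvw yfzwi hwd adre nzs zgcj ppxd
Hunk 5: at line 2 remove [ria] add [vuos,subol] -> 18 lines: ojiy ybqu vuos subol dtpkg xgzt oltf unq rkglk zupwt tzxrs tqdvw yfzwi hwd adre nzs zgcj ppxd
Hunk 6: at line 15 remove [nzs,zgcj] add [lanff,xkds] -> 18 lines: ojiy ybqu vuos subol dtpkg xgzt oltf unq rkglk zupwt tzxrs tqdvw yfzwi hwd adre lanff xkds ppxd
Final line 13: yfzwi

Answer: yfzwi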